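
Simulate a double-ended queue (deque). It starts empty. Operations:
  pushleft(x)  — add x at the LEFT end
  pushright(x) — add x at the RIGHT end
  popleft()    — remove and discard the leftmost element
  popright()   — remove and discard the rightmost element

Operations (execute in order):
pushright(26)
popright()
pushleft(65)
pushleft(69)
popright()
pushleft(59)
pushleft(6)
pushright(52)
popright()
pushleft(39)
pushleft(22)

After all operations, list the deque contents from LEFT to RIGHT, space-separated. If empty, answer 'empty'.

pushright(26): [26]
popright(): []
pushleft(65): [65]
pushleft(69): [69, 65]
popright(): [69]
pushleft(59): [59, 69]
pushleft(6): [6, 59, 69]
pushright(52): [6, 59, 69, 52]
popright(): [6, 59, 69]
pushleft(39): [39, 6, 59, 69]
pushleft(22): [22, 39, 6, 59, 69]

Answer: 22 39 6 59 69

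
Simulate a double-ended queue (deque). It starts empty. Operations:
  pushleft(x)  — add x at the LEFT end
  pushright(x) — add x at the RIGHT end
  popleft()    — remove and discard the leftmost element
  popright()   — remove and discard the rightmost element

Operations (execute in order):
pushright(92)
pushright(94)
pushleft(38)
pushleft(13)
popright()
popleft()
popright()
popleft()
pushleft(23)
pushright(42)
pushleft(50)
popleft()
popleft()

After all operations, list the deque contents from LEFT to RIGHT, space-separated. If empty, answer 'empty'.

Answer: 42

Derivation:
pushright(92): [92]
pushright(94): [92, 94]
pushleft(38): [38, 92, 94]
pushleft(13): [13, 38, 92, 94]
popright(): [13, 38, 92]
popleft(): [38, 92]
popright(): [38]
popleft(): []
pushleft(23): [23]
pushright(42): [23, 42]
pushleft(50): [50, 23, 42]
popleft(): [23, 42]
popleft(): [42]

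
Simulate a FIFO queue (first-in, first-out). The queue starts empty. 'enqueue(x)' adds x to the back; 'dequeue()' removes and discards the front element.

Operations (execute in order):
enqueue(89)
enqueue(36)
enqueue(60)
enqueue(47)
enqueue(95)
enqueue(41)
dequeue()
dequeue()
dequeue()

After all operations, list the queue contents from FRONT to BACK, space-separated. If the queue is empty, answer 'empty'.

enqueue(89): [89]
enqueue(36): [89, 36]
enqueue(60): [89, 36, 60]
enqueue(47): [89, 36, 60, 47]
enqueue(95): [89, 36, 60, 47, 95]
enqueue(41): [89, 36, 60, 47, 95, 41]
dequeue(): [36, 60, 47, 95, 41]
dequeue(): [60, 47, 95, 41]
dequeue(): [47, 95, 41]

Answer: 47 95 41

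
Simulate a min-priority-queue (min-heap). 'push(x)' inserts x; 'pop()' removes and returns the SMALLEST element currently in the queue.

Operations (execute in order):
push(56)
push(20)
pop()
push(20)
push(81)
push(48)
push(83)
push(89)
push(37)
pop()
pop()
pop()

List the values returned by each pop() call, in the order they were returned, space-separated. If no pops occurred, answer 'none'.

push(56): heap contents = [56]
push(20): heap contents = [20, 56]
pop() → 20: heap contents = [56]
push(20): heap contents = [20, 56]
push(81): heap contents = [20, 56, 81]
push(48): heap contents = [20, 48, 56, 81]
push(83): heap contents = [20, 48, 56, 81, 83]
push(89): heap contents = [20, 48, 56, 81, 83, 89]
push(37): heap contents = [20, 37, 48, 56, 81, 83, 89]
pop() → 20: heap contents = [37, 48, 56, 81, 83, 89]
pop() → 37: heap contents = [48, 56, 81, 83, 89]
pop() → 48: heap contents = [56, 81, 83, 89]

Answer: 20 20 37 48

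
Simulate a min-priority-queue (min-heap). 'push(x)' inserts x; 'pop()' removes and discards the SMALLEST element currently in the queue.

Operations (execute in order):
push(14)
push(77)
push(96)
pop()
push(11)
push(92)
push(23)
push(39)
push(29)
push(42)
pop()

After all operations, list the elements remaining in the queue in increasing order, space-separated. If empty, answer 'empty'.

push(14): heap contents = [14]
push(77): heap contents = [14, 77]
push(96): heap contents = [14, 77, 96]
pop() → 14: heap contents = [77, 96]
push(11): heap contents = [11, 77, 96]
push(92): heap contents = [11, 77, 92, 96]
push(23): heap contents = [11, 23, 77, 92, 96]
push(39): heap contents = [11, 23, 39, 77, 92, 96]
push(29): heap contents = [11, 23, 29, 39, 77, 92, 96]
push(42): heap contents = [11, 23, 29, 39, 42, 77, 92, 96]
pop() → 11: heap contents = [23, 29, 39, 42, 77, 92, 96]

Answer: 23 29 39 42 77 92 96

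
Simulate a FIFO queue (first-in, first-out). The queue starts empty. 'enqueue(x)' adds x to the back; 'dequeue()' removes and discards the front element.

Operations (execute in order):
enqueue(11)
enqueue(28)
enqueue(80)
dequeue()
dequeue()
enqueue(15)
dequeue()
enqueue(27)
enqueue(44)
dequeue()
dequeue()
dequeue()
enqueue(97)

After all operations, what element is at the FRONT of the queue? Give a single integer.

enqueue(11): queue = [11]
enqueue(28): queue = [11, 28]
enqueue(80): queue = [11, 28, 80]
dequeue(): queue = [28, 80]
dequeue(): queue = [80]
enqueue(15): queue = [80, 15]
dequeue(): queue = [15]
enqueue(27): queue = [15, 27]
enqueue(44): queue = [15, 27, 44]
dequeue(): queue = [27, 44]
dequeue(): queue = [44]
dequeue(): queue = []
enqueue(97): queue = [97]

Answer: 97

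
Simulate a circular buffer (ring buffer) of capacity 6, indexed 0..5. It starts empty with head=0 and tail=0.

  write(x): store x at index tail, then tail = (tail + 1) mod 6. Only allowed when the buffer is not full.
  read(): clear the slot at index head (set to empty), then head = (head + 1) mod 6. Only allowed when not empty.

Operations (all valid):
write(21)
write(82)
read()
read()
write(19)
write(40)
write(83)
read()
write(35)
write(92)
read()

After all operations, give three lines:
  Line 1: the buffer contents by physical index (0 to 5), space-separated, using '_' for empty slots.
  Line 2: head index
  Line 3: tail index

Answer: 92 _ _ _ 83 35
4
1

Derivation:
write(21): buf=[21 _ _ _ _ _], head=0, tail=1, size=1
write(82): buf=[21 82 _ _ _ _], head=0, tail=2, size=2
read(): buf=[_ 82 _ _ _ _], head=1, tail=2, size=1
read(): buf=[_ _ _ _ _ _], head=2, tail=2, size=0
write(19): buf=[_ _ 19 _ _ _], head=2, tail=3, size=1
write(40): buf=[_ _ 19 40 _ _], head=2, tail=4, size=2
write(83): buf=[_ _ 19 40 83 _], head=2, tail=5, size=3
read(): buf=[_ _ _ 40 83 _], head=3, tail=5, size=2
write(35): buf=[_ _ _ 40 83 35], head=3, tail=0, size=3
write(92): buf=[92 _ _ 40 83 35], head=3, tail=1, size=4
read(): buf=[92 _ _ _ 83 35], head=4, tail=1, size=3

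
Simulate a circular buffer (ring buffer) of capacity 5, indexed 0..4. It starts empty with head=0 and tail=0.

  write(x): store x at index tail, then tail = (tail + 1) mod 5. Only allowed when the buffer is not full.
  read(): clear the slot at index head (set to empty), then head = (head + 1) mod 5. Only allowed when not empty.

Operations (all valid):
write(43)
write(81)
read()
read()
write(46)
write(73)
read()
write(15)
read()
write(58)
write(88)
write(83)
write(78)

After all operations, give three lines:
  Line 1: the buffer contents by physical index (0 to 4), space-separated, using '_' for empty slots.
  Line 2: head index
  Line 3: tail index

Answer: 58 88 83 78 15
4
4

Derivation:
write(43): buf=[43 _ _ _ _], head=0, tail=1, size=1
write(81): buf=[43 81 _ _ _], head=0, tail=2, size=2
read(): buf=[_ 81 _ _ _], head=1, tail=2, size=1
read(): buf=[_ _ _ _ _], head=2, tail=2, size=0
write(46): buf=[_ _ 46 _ _], head=2, tail=3, size=1
write(73): buf=[_ _ 46 73 _], head=2, tail=4, size=2
read(): buf=[_ _ _ 73 _], head=3, tail=4, size=1
write(15): buf=[_ _ _ 73 15], head=3, tail=0, size=2
read(): buf=[_ _ _ _ 15], head=4, tail=0, size=1
write(58): buf=[58 _ _ _ 15], head=4, tail=1, size=2
write(88): buf=[58 88 _ _ 15], head=4, tail=2, size=3
write(83): buf=[58 88 83 _ 15], head=4, tail=3, size=4
write(78): buf=[58 88 83 78 15], head=4, tail=4, size=5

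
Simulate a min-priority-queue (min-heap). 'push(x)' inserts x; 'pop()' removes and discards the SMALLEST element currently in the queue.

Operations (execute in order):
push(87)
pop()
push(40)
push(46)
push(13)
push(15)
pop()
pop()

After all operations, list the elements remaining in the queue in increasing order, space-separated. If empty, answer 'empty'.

push(87): heap contents = [87]
pop() → 87: heap contents = []
push(40): heap contents = [40]
push(46): heap contents = [40, 46]
push(13): heap contents = [13, 40, 46]
push(15): heap contents = [13, 15, 40, 46]
pop() → 13: heap contents = [15, 40, 46]
pop() → 15: heap contents = [40, 46]

Answer: 40 46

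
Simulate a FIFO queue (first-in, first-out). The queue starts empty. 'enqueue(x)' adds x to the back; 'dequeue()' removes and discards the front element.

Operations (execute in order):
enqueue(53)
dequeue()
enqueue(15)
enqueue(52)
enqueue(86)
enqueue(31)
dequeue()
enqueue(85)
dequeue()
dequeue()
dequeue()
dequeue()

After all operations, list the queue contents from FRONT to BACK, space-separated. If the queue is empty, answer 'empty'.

Answer: empty

Derivation:
enqueue(53): [53]
dequeue(): []
enqueue(15): [15]
enqueue(52): [15, 52]
enqueue(86): [15, 52, 86]
enqueue(31): [15, 52, 86, 31]
dequeue(): [52, 86, 31]
enqueue(85): [52, 86, 31, 85]
dequeue(): [86, 31, 85]
dequeue(): [31, 85]
dequeue(): [85]
dequeue(): []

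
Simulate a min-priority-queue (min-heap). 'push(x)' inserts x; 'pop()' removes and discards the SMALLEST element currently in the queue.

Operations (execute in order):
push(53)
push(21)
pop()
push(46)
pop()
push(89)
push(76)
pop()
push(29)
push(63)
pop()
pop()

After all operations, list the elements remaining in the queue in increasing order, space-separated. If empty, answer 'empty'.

push(53): heap contents = [53]
push(21): heap contents = [21, 53]
pop() → 21: heap contents = [53]
push(46): heap contents = [46, 53]
pop() → 46: heap contents = [53]
push(89): heap contents = [53, 89]
push(76): heap contents = [53, 76, 89]
pop() → 53: heap contents = [76, 89]
push(29): heap contents = [29, 76, 89]
push(63): heap contents = [29, 63, 76, 89]
pop() → 29: heap contents = [63, 76, 89]
pop() → 63: heap contents = [76, 89]

Answer: 76 89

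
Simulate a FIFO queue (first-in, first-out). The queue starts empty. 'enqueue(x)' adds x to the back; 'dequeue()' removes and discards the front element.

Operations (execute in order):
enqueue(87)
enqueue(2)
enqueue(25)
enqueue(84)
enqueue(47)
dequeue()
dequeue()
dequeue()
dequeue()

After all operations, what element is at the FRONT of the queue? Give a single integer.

Answer: 47

Derivation:
enqueue(87): queue = [87]
enqueue(2): queue = [87, 2]
enqueue(25): queue = [87, 2, 25]
enqueue(84): queue = [87, 2, 25, 84]
enqueue(47): queue = [87, 2, 25, 84, 47]
dequeue(): queue = [2, 25, 84, 47]
dequeue(): queue = [25, 84, 47]
dequeue(): queue = [84, 47]
dequeue(): queue = [47]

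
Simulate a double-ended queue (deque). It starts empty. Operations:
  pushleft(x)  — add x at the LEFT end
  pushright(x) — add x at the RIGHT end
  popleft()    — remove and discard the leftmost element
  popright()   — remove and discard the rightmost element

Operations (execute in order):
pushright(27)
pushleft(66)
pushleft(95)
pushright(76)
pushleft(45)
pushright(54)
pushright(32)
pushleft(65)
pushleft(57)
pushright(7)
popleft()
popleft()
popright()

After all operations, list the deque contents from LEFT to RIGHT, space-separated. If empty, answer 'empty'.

Answer: 45 95 66 27 76 54 32

Derivation:
pushright(27): [27]
pushleft(66): [66, 27]
pushleft(95): [95, 66, 27]
pushright(76): [95, 66, 27, 76]
pushleft(45): [45, 95, 66, 27, 76]
pushright(54): [45, 95, 66, 27, 76, 54]
pushright(32): [45, 95, 66, 27, 76, 54, 32]
pushleft(65): [65, 45, 95, 66, 27, 76, 54, 32]
pushleft(57): [57, 65, 45, 95, 66, 27, 76, 54, 32]
pushright(7): [57, 65, 45, 95, 66, 27, 76, 54, 32, 7]
popleft(): [65, 45, 95, 66, 27, 76, 54, 32, 7]
popleft(): [45, 95, 66, 27, 76, 54, 32, 7]
popright(): [45, 95, 66, 27, 76, 54, 32]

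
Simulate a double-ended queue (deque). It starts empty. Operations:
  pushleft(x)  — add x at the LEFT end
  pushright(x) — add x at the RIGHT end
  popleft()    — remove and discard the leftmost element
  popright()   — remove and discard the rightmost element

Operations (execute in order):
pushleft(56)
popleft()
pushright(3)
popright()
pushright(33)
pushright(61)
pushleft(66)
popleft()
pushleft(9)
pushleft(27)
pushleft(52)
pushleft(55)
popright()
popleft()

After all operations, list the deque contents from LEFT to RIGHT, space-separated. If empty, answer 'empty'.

Answer: 52 27 9 33

Derivation:
pushleft(56): [56]
popleft(): []
pushright(3): [3]
popright(): []
pushright(33): [33]
pushright(61): [33, 61]
pushleft(66): [66, 33, 61]
popleft(): [33, 61]
pushleft(9): [9, 33, 61]
pushleft(27): [27, 9, 33, 61]
pushleft(52): [52, 27, 9, 33, 61]
pushleft(55): [55, 52, 27, 9, 33, 61]
popright(): [55, 52, 27, 9, 33]
popleft(): [52, 27, 9, 33]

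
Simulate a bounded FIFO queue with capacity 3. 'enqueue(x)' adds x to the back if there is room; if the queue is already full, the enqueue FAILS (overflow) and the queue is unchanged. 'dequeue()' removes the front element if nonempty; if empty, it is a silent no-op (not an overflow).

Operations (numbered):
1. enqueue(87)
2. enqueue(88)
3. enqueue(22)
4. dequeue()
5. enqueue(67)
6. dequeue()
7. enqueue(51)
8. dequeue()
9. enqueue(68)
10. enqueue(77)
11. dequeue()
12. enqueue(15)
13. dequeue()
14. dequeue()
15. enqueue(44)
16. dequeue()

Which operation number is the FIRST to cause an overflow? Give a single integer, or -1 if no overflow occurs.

1. enqueue(87): size=1
2. enqueue(88): size=2
3. enqueue(22): size=3
4. dequeue(): size=2
5. enqueue(67): size=3
6. dequeue(): size=2
7. enqueue(51): size=3
8. dequeue(): size=2
9. enqueue(68): size=3
10. enqueue(77): size=3=cap → OVERFLOW (fail)
11. dequeue(): size=2
12. enqueue(15): size=3
13. dequeue(): size=2
14. dequeue(): size=1
15. enqueue(44): size=2
16. dequeue(): size=1

Answer: 10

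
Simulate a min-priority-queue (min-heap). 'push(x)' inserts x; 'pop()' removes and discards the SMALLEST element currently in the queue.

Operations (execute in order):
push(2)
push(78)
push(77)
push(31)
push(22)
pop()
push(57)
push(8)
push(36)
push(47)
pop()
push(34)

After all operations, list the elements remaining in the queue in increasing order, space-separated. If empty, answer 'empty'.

Answer: 22 31 34 36 47 57 77 78

Derivation:
push(2): heap contents = [2]
push(78): heap contents = [2, 78]
push(77): heap contents = [2, 77, 78]
push(31): heap contents = [2, 31, 77, 78]
push(22): heap contents = [2, 22, 31, 77, 78]
pop() → 2: heap contents = [22, 31, 77, 78]
push(57): heap contents = [22, 31, 57, 77, 78]
push(8): heap contents = [8, 22, 31, 57, 77, 78]
push(36): heap contents = [8, 22, 31, 36, 57, 77, 78]
push(47): heap contents = [8, 22, 31, 36, 47, 57, 77, 78]
pop() → 8: heap contents = [22, 31, 36, 47, 57, 77, 78]
push(34): heap contents = [22, 31, 34, 36, 47, 57, 77, 78]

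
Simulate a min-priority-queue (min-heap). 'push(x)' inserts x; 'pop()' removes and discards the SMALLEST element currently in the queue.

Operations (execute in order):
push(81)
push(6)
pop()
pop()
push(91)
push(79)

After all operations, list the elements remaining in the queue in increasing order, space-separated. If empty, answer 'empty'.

push(81): heap contents = [81]
push(6): heap contents = [6, 81]
pop() → 6: heap contents = [81]
pop() → 81: heap contents = []
push(91): heap contents = [91]
push(79): heap contents = [79, 91]

Answer: 79 91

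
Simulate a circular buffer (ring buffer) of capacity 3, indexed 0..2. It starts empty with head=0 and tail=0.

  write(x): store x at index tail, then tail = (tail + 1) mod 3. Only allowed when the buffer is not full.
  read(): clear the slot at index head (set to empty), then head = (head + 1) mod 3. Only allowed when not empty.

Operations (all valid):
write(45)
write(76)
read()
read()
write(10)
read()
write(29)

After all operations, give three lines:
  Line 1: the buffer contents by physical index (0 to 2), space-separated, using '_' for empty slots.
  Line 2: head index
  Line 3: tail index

Answer: 29 _ _
0
1

Derivation:
write(45): buf=[45 _ _], head=0, tail=1, size=1
write(76): buf=[45 76 _], head=0, tail=2, size=2
read(): buf=[_ 76 _], head=1, tail=2, size=1
read(): buf=[_ _ _], head=2, tail=2, size=0
write(10): buf=[_ _ 10], head=2, tail=0, size=1
read(): buf=[_ _ _], head=0, tail=0, size=0
write(29): buf=[29 _ _], head=0, tail=1, size=1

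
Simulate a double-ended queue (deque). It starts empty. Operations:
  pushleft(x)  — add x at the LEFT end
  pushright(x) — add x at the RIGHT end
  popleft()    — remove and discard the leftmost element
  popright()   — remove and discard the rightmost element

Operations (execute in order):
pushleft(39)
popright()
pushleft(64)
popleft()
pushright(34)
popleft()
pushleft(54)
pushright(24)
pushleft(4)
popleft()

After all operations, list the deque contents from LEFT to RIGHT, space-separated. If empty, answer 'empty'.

Answer: 54 24

Derivation:
pushleft(39): [39]
popright(): []
pushleft(64): [64]
popleft(): []
pushright(34): [34]
popleft(): []
pushleft(54): [54]
pushright(24): [54, 24]
pushleft(4): [4, 54, 24]
popleft(): [54, 24]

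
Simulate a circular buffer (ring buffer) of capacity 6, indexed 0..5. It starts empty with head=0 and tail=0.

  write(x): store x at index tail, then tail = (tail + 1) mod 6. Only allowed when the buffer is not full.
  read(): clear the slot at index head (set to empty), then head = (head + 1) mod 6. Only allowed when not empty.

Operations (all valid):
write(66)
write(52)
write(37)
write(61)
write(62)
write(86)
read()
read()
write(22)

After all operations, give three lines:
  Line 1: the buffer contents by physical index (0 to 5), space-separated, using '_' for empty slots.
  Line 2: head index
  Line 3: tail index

Answer: 22 _ 37 61 62 86
2
1

Derivation:
write(66): buf=[66 _ _ _ _ _], head=0, tail=1, size=1
write(52): buf=[66 52 _ _ _ _], head=0, tail=2, size=2
write(37): buf=[66 52 37 _ _ _], head=0, tail=3, size=3
write(61): buf=[66 52 37 61 _ _], head=0, tail=4, size=4
write(62): buf=[66 52 37 61 62 _], head=0, tail=5, size=5
write(86): buf=[66 52 37 61 62 86], head=0, tail=0, size=6
read(): buf=[_ 52 37 61 62 86], head=1, tail=0, size=5
read(): buf=[_ _ 37 61 62 86], head=2, tail=0, size=4
write(22): buf=[22 _ 37 61 62 86], head=2, tail=1, size=5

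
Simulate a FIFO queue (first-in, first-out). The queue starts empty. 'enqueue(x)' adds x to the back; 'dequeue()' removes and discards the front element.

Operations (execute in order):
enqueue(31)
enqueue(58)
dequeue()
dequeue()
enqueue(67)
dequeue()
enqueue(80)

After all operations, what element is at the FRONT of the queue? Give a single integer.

enqueue(31): queue = [31]
enqueue(58): queue = [31, 58]
dequeue(): queue = [58]
dequeue(): queue = []
enqueue(67): queue = [67]
dequeue(): queue = []
enqueue(80): queue = [80]

Answer: 80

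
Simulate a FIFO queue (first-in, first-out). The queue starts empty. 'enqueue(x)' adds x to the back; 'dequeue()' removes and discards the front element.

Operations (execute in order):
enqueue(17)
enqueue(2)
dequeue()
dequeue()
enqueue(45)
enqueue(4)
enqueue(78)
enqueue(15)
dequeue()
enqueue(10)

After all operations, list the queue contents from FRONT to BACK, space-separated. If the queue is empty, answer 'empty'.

Answer: 4 78 15 10

Derivation:
enqueue(17): [17]
enqueue(2): [17, 2]
dequeue(): [2]
dequeue(): []
enqueue(45): [45]
enqueue(4): [45, 4]
enqueue(78): [45, 4, 78]
enqueue(15): [45, 4, 78, 15]
dequeue(): [4, 78, 15]
enqueue(10): [4, 78, 15, 10]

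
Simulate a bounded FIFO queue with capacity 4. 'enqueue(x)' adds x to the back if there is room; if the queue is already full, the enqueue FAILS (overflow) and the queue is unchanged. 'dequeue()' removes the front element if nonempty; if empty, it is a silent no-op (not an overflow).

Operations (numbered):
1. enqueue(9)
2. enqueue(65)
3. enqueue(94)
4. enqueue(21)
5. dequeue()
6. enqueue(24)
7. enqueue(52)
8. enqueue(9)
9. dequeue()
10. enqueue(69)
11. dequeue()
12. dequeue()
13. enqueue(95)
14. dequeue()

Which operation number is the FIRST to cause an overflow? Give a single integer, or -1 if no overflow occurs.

Answer: 7

Derivation:
1. enqueue(9): size=1
2. enqueue(65): size=2
3. enqueue(94): size=3
4. enqueue(21): size=4
5. dequeue(): size=3
6. enqueue(24): size=4
7. enqueue(52): size=4=cap → OVERFLOW (fail)
8. enqueue(9): size=4=cap → OVERFLOW (fail)
9. dequeue(): size=3
10. enqueue(69): size=4
11. dequeue(): size=3
12. dequeue(): size=2
13. enqueue(95): size=3
14. dequeue(): size=2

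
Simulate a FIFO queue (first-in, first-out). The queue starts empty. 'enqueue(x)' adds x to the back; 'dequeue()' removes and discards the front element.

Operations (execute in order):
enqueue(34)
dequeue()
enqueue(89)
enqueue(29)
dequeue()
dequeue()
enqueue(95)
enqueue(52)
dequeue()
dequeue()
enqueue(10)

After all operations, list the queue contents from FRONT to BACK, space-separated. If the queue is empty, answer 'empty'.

Answer: 10

Derivation:
enqueue(34): [34]
dequeue(): []
enqueue(89): [89]
enqueue(29): [89, 29]
dequeue(): [29]
dequeue(): []
enqueue(95): [95]
enqueue(52): [95, 52]
dequeue(): [52]
dequeue(): []
enqueue(10): [10]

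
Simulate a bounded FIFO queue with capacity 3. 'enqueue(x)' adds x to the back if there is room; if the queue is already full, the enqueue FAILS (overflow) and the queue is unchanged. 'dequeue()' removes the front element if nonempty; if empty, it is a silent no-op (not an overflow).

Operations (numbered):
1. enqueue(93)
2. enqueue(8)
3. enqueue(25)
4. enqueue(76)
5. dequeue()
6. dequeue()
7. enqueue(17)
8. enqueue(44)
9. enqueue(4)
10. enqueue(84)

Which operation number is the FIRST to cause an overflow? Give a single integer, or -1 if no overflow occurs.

1. enqueue(93): size=1
2. enqueue(8): size=2
3. enqueue(25): size=3
4. enqueue(76): size=3=cap → OVERFLOW (fail)
5. dequeue(): size=2
6. dequeue(): size=1
7. enqueue(17): size=2
8. enqueue(44): size=3
9. enqueue(4): size=3=cap → OVERFLOW (fail)
10. enqueue(84): size=3=cap → OVERFLOW (fail)

Answer: 4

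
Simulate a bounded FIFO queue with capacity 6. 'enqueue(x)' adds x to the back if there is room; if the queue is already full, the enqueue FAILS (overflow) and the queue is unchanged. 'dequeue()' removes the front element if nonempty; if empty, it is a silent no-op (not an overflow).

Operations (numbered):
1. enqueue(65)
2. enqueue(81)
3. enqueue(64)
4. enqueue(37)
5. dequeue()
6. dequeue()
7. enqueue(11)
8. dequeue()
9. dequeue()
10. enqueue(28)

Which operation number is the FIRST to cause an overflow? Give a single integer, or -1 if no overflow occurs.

1. enqueue(65): size=1
2. enqueue(81): size=2
3. enqueue(64): size=3
4. enqueue(37): size=4
5. dequeue(): size=3
6. dequeue(): size=2
7. enqueue(11): size=3
8. dequeue(): size=2
9. dequeue(): size=1
10. enqueue(28): size=2

Answer: -1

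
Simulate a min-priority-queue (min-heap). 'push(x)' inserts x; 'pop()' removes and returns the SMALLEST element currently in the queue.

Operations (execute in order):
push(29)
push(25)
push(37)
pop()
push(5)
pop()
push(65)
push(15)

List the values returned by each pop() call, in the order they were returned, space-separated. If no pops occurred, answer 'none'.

Answer: 25 5

Derivation:
push(29): heap contents = [29]
push(25): heap contents = [25, 29]
push(37): heap contents = [25, 29, 37]
pop() → 25: heap contents = [29, 37]
push(5): heap contents = [5, 29, 37]
pop() → 5: heap contents = [29, 37]
push(65): heap contents = [29, 37, 65]
push(15): heap contents = [15, 29, 37, 65]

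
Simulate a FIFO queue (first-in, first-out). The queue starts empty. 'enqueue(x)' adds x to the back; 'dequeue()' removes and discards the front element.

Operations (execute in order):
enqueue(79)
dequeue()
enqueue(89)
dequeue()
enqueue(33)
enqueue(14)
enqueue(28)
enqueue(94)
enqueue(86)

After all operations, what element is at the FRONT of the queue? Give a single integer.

enqueue(79): queue = [79]
dequeue(): queue = []
enqueue(89): queue = [89]
dequeue(): queue = []
enqueue(33): queue = [33]
enqueue(14): queue = [33, 14]
enqueue(28): queue = [33, 14, 28]
enqueue(94): queue = [33, 14, 28, 94]
enqueue(86): queue = [33, 14, 28, 94, 86]

Answer: 33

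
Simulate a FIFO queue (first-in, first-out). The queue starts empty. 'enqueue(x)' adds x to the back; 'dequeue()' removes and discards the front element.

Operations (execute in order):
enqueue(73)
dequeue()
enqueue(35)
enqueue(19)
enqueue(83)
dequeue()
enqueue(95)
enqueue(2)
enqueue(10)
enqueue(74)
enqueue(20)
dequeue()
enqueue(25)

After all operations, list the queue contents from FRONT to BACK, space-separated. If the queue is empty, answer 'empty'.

Answer: 83 95 2 10 74 20 25

Derivation:
enqueue(73): [73]
dequeue(): []
enqueue(35): [35]
enqueue(19): [35, 19]
enqueue(83): [35, 19, 83]
dequeue(): [19, 83]
enqueue(95): [19, 83, 95]
enqueue(2): [19, 83, 95, 2]
enqueue(10): [19, 83, 95, 2, 10]
enqueue(74): [19, 83, 95, 2, 10, 74]
enqueue(20): [19, 83, 95, 2, 10, 74, 20]
dequeue(): [83, 95, 2, 10, 74, 20]
enqueue(25): [83, 95, 2, 10, 74, 20, 25]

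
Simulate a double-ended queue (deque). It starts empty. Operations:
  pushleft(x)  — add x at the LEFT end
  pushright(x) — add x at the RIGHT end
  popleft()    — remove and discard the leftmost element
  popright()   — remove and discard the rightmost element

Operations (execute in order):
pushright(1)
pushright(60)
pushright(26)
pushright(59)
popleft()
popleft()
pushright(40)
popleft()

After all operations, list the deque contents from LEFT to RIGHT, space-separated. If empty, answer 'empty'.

pushright(1): [1]
pushright(60): [1, 60]
pushright(26): [1, 60, 26]
pushright(59): [1, 60, 26, 59]
popleft(): [60, 26, 59]
popleft(): [26, 59]
pushright(40): [26, 59, 40]
popleft(): [59, 40]

Answer: 59 40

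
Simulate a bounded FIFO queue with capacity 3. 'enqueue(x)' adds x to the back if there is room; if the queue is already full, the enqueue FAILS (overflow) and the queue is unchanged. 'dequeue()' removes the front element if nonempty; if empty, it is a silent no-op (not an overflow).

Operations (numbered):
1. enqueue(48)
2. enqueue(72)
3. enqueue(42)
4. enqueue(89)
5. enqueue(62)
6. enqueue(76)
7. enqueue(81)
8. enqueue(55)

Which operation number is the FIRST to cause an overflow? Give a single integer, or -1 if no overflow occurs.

1. enqueue(48): size=1
2. enqueue(72): size=2
3. enqueue(42): size=3
4. enqueue(89): size=3=cap → OVERFLOW (fail)
5. enqueue(62): size=3=cap → OVERFLOW (fail)
6. enqueue(76): size=3=cap → OVERFLOW (fail)
7. enqueue(81): size=3=cap → OVERFLOW (fail)
8. enqueue(55): size=3=cap → OVERFLOW (fail)

Answer: 4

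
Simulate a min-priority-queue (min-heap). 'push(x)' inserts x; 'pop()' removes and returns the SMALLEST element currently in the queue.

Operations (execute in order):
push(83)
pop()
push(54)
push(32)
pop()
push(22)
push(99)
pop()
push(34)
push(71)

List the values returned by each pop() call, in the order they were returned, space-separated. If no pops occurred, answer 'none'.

push(83): heap contents = [83]
pop() → 83: heap contents = []
push(54): heap contents = [54]
push(32): heap contents = [32, 54]
pop() → 32: heap contents = [54]
push(22): heap contents = [22, 54]
push(99): heap contents = [22, 54, 99]
pop() → 22: heap contents = [54, 99]
push(34): heap contents = [34, 54, 99]
push(71): heap contents = [34, 54, 71, 99]

Answer: 83 32 22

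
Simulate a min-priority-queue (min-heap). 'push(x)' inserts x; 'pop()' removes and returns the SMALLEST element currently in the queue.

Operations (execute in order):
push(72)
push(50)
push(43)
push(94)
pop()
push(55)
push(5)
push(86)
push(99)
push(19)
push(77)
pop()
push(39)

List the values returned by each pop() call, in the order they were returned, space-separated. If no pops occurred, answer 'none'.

Answer: 43 5

Derivation:
push(72): heap contents = [72]
push(50): heap contents = [50, 72]
push(43): heap contents = [43, 50, 72]
push(94): heap contents = [43, 50, 72, 94]
pop() → 43: heap contents = [50, 72, 94]
push(55): heap contents = [50, 55, 72, 94]
push(5): heap contents = [5, 50, 55, 72, 94]
push(86): heap contents = [5, 50, 55, 72, 86, 94]
push(99): heap contents = [5, 50, 55, 72, 86, 94, 99]
push(19): heap contents = [5, 19, 50, 55, 72, 86, 94, 99]
push(77): heap contents = [5, 19, 50, 55, 72, 77, 86, 94, 99]
pop() → 5: heap contents = [19, 50, 55, 72, 77, 86, 94, 99]
push(39): heap contents = [19, 39, 50, 55, 72, 77, 86, 94, 99]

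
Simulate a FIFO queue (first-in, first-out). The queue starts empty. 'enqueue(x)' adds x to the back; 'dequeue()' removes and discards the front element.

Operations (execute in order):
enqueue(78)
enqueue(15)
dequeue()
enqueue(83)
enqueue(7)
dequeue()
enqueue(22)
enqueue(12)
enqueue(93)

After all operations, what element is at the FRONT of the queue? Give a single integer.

enqueue(78): queue = [78]
enqueue(15): queue = [78, 15]
dequeue(): queue = [15]
enqueue(83): queue = [15, 83]
enqueue(7): queue = [15, 83, 7]
dequeue(): queue = [83, 7]
enqueue(22): queue = [83, 7, 22]
enqueue(12): queue = [83, 7, 22, 12]
enqueue(93): queue = [83, 7, 22, 12, 93]

Answer: 83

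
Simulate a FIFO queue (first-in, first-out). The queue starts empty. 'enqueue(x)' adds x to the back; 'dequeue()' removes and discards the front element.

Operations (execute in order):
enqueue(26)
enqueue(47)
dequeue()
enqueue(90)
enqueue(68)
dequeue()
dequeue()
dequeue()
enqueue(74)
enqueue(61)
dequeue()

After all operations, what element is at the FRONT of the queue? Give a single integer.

enqueue(26): queue = [26]
enqueue(47): queue = [26, 47]
dequeue(): queue = [47]
enqueue(90): queue = [47, 90]
enqueue(68): queue = [47, 90, 68]
dequeue(): queue = [90, 68]
dequeue(): queue = [68]
dequeue(): queue = []
enqueue(74): queue = [74]
enqueue(61): queue = [74, 61]
dequeue(): queue = [61]

Answer: 61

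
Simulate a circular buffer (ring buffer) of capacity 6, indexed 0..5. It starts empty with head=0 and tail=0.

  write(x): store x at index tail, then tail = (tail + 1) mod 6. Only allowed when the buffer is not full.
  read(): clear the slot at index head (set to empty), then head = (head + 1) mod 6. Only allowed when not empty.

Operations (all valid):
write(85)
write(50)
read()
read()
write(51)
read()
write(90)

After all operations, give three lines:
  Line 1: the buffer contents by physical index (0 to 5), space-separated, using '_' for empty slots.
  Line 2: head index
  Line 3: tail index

write(85): buf=[85 _ _ _ _ _], head=0, tail=1, size=1
write(50): buf=[85 50 _ _ _ _], head=0, tail=2, size=2
read(): buf=[_ 50 _ _ _ _], head=1, tail=2, size=1
read(): buf=[_ _ _ _ _ _], head=2, tail=2, size=0
write(51): buf=[_ _ 51 _ _ _], head=2, tail=3, size=1
read(): buf=[_ _ _ _ _ _], head=3, tail=3, size=0
write(90): buf=[_ _ _ 90 _ _], head=3, tail=4, size=1

Answer: _ _ _ 90 _ _
3
4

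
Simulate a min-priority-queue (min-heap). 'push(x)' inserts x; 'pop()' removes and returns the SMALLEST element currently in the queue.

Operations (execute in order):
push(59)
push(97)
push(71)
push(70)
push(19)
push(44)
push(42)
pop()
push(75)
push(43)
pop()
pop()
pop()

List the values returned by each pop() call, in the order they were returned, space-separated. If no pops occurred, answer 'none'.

push(59): heap contents = [59]
push(97): heap contents = [59, 97]
push(71): heap contents = [59, 71, 97]
push(70): heap contents = [59, 70, 71, 97]
push(19): heap contents = [19, 59, 70, 71, 97]
push(44): heap contents = [19, 44, 59, 70, 71, 97]
push(42): heap contents = [19, 42, 44, 59, 70, 71, 97]
pop() → 19: heap contents = [42, 44, 59, 70, 71, 97]
push(75): heap contents = [42, 44, 59, 70, 71, 75, 97]
push(43): heap contents = [42, 43, 44, 59, 70, 71, 75, 97]
pop() → 42: heap contents = [43, 44, 59, 70, 71, 75, 97]
pop() → 43: heap contents = [44, 59, 70, 71, 75, 97]
pop() → 44: heap contents = [59, 70, 71, 75, 97]

Answer: 19 42 43 44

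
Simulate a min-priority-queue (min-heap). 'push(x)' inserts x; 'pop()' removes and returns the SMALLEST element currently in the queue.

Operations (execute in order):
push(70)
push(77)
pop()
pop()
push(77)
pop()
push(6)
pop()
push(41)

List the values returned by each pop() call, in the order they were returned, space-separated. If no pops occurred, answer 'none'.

Answer: 70 77 77 6

Derivation:
push(70): heap contents = [70]
push(77): heap contents = [70, 77]
pop() → 70: heap contents = [77]
pop() → 77: heap contents = []
push(77): heap contents = [77]
pop() → 77: heap contents = []
push(6): heap contents = [6]
pop() → 6: heap contents = []
push(41): heap contents = [41]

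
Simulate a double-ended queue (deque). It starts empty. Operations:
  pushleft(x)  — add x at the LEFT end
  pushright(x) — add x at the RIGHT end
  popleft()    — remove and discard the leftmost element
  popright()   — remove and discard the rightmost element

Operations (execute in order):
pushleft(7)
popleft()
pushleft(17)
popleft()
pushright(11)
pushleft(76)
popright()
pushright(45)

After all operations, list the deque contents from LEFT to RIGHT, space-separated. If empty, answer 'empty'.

pushleft(7): [7]
popleft(): []
pushleft(17): [17]
popleft(): []
pushright(11): [11]
pushleft(76): [76, 11]
popright(): [76]
pushright(45): [76, 45]

Answer: 76 45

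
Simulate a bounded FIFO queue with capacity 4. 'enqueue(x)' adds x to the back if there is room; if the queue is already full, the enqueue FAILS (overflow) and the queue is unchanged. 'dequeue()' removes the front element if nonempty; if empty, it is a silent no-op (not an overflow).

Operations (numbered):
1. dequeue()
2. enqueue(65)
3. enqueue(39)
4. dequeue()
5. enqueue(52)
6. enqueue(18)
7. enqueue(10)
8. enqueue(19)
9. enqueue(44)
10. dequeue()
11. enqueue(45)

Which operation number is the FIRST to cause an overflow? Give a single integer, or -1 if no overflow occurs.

Answer: 8

Derivation:
1. dequeue(): empty, no-op, size=0
2. enqueue(65): size=1
3. enqueue(39): size=2
4. dequeue(): size=1
5. enqueue(52): size=2
6. enqueue(18): size=3
7. enqueue(10): size=4
8. enqueue(19): size=4=cap → OVERFLOW (fail)
9. enqueue(44): size=4=cap → OVERFLOW (fail)
10. dequeue(): size=3
11. enqueue(45): size=4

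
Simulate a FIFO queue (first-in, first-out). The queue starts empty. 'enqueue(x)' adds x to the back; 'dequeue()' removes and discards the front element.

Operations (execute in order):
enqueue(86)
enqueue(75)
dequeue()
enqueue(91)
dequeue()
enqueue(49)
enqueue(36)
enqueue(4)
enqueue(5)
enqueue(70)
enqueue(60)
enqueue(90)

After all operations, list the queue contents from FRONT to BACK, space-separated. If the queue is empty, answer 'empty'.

enqueue(86): [86]
enqueue(75): [86, 75]
dequeue(): [75]
enqueue(91): [75, 91]
dequeue(): [91]
enqueue(49): [91, 49]
enqueue(36): [91, 49, 36]
enqueue(4): [91, 49, 36, 4]
enqueue(5): [91, 49, 36, 4, 5]
enqueue(70): [91, 49, 36, 4, 5, 70]
enqueue(60): [91, 49, 36, 4, 5, 70, 60]
enqueue(90): [91, 49, 36, 4, 5, 70, 60, 90]

Answer: 91 49 36 4 5 70 60 90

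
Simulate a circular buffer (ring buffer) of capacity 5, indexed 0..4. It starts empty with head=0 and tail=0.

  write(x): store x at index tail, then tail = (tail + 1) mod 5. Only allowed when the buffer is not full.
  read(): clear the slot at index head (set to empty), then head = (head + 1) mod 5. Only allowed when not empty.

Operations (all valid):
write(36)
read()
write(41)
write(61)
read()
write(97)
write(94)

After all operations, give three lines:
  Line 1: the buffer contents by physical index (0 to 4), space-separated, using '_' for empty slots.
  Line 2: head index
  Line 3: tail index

write(36): buf=[36 _ _ _ _], head=0, tail=1, size=1
read(): buf=[_ _ _ _ _], head=1, tail=1, size=0
write(41): buf=[_ 41 _ _ _], head=1, tail=2, size=1
write(61): buf=[_ 41 61 _ _], head=1, tail=3, size=2
read(): buf=[_ _ 61 _ _], head=2, tail=3, size=1
write(97): buf=[_ _ 61 97 _], head=2, tail=4, size=2
write(94): buf=[_ _ 61 97 94], head=2, tail=0, size=3

Answer: _ _ 61 97 94
2
0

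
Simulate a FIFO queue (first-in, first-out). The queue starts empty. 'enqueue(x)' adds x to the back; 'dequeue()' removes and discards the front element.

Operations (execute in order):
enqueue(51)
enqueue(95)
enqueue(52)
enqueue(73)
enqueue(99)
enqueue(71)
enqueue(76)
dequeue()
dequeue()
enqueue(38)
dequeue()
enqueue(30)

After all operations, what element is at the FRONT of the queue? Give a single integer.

Answer: 73

Derivation:
enqueue(51): queue = [51]
enqueue(95): queue = [51, 95]
enqueue(52): queue = [51, 95, 52]
enqueue(73): queue = [51, 95, 52, 73]
enqueue(99): queue = [51, 95, 52, 73, 99]
enqueue(71): queue = [51, 95, 52, 73, 99, 71]
enqueue(76): queue = [51, 95, 52, 73, 99, 71, 76]
dequeue(): queue = [95, 52, 73, 99, 71, 76]
dequeue(): queue = [52, 73, 99, 71, 76]
enqueue(38): queue = [52, 73, 99, 71, 76, 38]
dequeue(): queue = [73, 99, 71, 76, 38]
enqueue(30): queue = [73, 99, 71, 76, 38, 30]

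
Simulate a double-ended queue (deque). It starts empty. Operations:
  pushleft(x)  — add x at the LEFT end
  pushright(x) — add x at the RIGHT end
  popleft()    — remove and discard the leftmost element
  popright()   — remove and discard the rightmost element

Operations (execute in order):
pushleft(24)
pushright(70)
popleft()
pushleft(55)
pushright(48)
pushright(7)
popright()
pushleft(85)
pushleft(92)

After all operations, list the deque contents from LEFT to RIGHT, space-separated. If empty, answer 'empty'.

Answer: 92 85 55 70 48

Derivation:
pushleft(24): [24]
pushright(70): [24, 70]
popleft(): [70]
pushleft(55): [55, 70]
pushright(48): [55, 70, 48]
pushright(7): [55, 70, 48, 7]
popright(): [55, 70, 48]
pushleft(85): [85, 55, 70, 48]
pushleft(92): [92, 85, 55, 70, 48]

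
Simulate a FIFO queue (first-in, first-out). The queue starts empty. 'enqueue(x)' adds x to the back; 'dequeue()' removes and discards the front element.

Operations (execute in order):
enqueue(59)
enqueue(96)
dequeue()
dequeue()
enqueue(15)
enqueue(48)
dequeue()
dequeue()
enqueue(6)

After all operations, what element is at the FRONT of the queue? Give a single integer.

enqueue(59): queue = [59]
enqueue(96): queue = [59, 96]
dequeue(): queue = [96]
dequeue(): queue = []
enqueue(15): queue = [15]
enqueue(48): queue = [15, 48]
dequeue(): queue = [48]
dequeue(): queue = []
enqueue(6): queue = [6]

Answer: 6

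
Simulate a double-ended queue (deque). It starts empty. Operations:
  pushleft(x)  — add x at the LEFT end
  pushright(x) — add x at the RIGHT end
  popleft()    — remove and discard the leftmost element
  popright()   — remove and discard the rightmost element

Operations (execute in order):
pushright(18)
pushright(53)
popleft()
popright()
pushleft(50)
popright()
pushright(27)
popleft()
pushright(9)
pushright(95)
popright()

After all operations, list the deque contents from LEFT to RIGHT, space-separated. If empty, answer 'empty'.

Answer: 9

Derivation:
pushright(18): [18]
pushright(53): [18, 53]
popleft(): [53]
popright(): []
pushleft(50): [50]
popright(): []
pushright(27): [27]
popleft(): []
pushright(9): [9]
pushright(95): [9, 95]
popright(): [9]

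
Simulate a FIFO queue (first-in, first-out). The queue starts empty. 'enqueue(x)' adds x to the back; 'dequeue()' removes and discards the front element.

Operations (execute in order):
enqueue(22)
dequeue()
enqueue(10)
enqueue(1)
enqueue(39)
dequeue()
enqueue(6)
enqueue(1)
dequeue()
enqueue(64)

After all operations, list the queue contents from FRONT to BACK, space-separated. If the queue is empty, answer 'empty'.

enqueue(22): [22]
dequeue(): []
enqueue(10): [10]
enqueue(1): [10, 1]
enqueue(39): [10, 1, 39]
dequeue(): [1, 39]
enqueue(6): [1, 39, 6]
enqueue(1): [1, 39, 6, 1]
dequeue(): [39, 6, 1]
enqueue(64): [39, 6, 1, 64]

Answer: 39 6 1 64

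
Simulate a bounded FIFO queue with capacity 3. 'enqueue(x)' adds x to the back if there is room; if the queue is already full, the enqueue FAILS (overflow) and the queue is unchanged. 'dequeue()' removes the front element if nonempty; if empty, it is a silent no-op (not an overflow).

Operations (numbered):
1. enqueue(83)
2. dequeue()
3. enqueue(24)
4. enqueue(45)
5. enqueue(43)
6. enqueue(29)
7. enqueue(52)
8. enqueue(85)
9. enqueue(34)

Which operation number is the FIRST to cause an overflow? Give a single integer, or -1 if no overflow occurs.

1. enqueue(83): size=1
2. dequeue(): size=0
3. enqueue(24): size=1
4. enqueue(45): size=2
5. enqueue(43): size=3
6. enqueue(29): size=3=cap → OVERFLOW (fail)
7. enqueue(52): size=3=cap → OVERFLOW (fail)
8. enqueue(85): size=3=cap → OVERFLOW (fail)
9. enqueue(34): size=3=cap → OVERFLOW (fail)

Answer: 6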